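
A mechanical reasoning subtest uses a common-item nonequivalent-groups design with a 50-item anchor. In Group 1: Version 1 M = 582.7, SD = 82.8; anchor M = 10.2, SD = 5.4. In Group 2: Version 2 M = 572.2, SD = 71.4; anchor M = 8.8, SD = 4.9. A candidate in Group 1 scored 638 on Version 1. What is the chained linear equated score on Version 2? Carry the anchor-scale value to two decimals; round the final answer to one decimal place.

645.2

Version 1 → anchor (Group 1): v = (5.4/82.8)(638 − 582.7) + 10.2 = 13.81
anchor → Version 2 (Group 2): y = (71.4/4.9)(13.81 − 8.8) + 572.2 = 645.2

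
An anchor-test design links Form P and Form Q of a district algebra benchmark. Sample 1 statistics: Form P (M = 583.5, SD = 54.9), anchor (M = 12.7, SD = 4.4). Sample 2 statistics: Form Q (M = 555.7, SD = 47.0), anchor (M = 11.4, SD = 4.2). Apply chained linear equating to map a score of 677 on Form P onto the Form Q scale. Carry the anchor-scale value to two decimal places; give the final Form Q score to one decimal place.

654.1

Form P → anchor (Sample 1): v = (4.4/54.9)(677 − 583.5) + 12.7 = 20.19
anchor → Form Q (Sample 2): y = (47.0/4.2)(20.19 − 11.4) + 555.7 = 654.1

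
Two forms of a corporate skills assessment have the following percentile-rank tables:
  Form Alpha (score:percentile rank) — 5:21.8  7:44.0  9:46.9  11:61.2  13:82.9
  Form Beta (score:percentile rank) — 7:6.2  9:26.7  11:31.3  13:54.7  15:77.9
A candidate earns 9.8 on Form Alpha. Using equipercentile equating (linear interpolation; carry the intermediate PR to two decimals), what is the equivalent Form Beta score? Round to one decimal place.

12.8

PR of 9.8 on Form Alpha: 46.9 + (9.8 − 9)/(11 − 9) × (61.2 − 46.9) = 52.62
On Form Beta, PR 52.62 falls between score 11 (PR 31.3) and 13 (PR 54.7).
Interpolate: 11 + (52.62 − 31.3)/(54.7 − 31.3) × (13 − 11) = 12.8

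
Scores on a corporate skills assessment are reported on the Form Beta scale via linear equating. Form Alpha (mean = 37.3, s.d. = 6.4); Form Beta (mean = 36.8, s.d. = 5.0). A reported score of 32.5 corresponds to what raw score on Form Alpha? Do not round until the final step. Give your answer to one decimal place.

Invert y = (SD_Y/SD_X)(x − M_X) + M_Y:
x = (SD_X/SD_Y)(y − M_Y) + M_X = (6.4/5.0)(32.5 − 36.8) + 37.3
x = 1.280000 × -4.300 + 37.3 = 31.8

31.8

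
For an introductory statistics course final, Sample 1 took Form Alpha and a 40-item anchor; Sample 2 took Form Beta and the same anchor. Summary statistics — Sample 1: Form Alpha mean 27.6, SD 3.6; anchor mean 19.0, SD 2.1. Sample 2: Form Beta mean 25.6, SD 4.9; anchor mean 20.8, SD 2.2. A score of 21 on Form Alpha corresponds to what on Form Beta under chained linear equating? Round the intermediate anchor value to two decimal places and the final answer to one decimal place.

Form Alpha → anchor (Sample 1): v = (2.1/3.6)(21 − 27.6) + 19.0 = 15.15
anchor → Form Beta (Sample 2): y = (4.9/2.2)(15.15 − 20.8) + 25.6 = 13.0

13.0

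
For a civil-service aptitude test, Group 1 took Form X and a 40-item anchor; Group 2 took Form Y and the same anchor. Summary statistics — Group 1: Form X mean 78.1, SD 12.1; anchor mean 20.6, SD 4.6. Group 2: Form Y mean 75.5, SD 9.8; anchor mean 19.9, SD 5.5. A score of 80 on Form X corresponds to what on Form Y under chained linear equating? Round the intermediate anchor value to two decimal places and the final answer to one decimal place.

78.0

Form X → anchor (Group 1): v = (4.6/12.1)(80 − 78.1) + 20.6 = 21.32
anchor → Form Y (Group 2): y = (9.8/5.5)(21.32 − 19.9) + 75.5 = 78.0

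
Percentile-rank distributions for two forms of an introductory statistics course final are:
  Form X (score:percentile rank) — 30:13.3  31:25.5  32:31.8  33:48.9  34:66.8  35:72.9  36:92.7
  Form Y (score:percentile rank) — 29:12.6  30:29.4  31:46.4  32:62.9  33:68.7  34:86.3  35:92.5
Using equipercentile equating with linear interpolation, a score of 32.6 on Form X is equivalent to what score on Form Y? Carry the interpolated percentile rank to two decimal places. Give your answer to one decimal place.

PR of 32.6 on Form X: 31.8 + (32.6 − 32)/(33 − 32) × (48.9 − 31.8) = 42.06
On Form Y, PR 42.06 falls between score 30 (PR 29.4) and 31 (PR 46.4).
Interpolate: 30 + (42.06 − 29.4)/(46.4 − 29.4) × (31 − 30) = 30.7

30.7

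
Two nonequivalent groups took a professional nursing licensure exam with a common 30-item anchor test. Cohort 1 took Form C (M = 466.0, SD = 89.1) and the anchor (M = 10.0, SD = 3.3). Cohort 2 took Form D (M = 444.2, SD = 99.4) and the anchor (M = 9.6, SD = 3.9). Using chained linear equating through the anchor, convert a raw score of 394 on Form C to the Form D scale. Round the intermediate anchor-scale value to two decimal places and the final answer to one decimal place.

386.3

Form C → anchor (Cohort 1): v = (3.3/89.1)(394 − 466.0) + 10.0 = 7.33
anchor → Form D (Cohort 2): y = (99.4/3.9)(7.33 − 9.6) + 444.2 = 386.3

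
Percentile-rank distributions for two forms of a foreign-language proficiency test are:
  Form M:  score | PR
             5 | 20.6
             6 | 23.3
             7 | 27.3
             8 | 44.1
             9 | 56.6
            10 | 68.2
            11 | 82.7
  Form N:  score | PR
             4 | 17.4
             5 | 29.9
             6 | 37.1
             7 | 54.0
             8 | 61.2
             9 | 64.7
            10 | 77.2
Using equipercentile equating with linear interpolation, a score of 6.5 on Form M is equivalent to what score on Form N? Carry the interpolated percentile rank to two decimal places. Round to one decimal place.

4.6

PR of 6.5 on Form M: 23.3 + (6.5 − 6)/(7 − 6) × (27.3 − 23.3) = 25.30
On Form N, PR 25.30 falls between score 4 (PR 17.4) and 5 (PR 29.9).
Interpolate: 4 + (25.30 − 17.4)/(29.9 − 17.4) × (5 − 4) = 4.6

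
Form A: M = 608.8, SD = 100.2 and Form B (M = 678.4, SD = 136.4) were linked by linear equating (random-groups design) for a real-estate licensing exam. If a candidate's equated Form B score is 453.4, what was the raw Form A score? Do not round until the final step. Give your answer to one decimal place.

Invert y = (SD_Y/SD_X)(x − M_X) + M_Y:
x = (SD_X/SD_Y)(y − M_Y) + M_X = (100.2/136.4)(453.4 − 678.4) + 608.8
x = 0.734604 × -225.000 + 608.8 = 443.5

443.5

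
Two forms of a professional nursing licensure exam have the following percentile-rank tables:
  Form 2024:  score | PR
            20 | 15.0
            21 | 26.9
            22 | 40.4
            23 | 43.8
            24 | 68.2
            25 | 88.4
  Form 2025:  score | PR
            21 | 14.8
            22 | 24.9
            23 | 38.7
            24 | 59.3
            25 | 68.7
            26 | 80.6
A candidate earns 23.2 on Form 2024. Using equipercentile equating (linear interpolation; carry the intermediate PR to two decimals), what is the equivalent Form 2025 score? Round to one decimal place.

PR of 23.2 on Form 2024: 43.8 + (23.2 − 23)/(24 − 23) × (68.2 − 43.8) = 48.68
On Form 2025, PR 48.68 falls between score 23 (PR 38.7) and 24 (PR 59.3).
Interpolate: 23 + (48.68 − 38.7)/(59.3 − 38.7) × (24 − 23) = 23.5

23.5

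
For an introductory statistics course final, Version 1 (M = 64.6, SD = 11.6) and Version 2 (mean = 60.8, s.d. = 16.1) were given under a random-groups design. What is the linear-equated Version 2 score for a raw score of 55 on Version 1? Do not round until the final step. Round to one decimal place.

Linear equating: y = (SD_Y/SD_X)(x − M_X) + M_Y
y = (16.1/11.6)(55 − 64.6) + 60.8
y = 1.387931 × -9.6 + 60.8 = -13.3241 + 60.8 = 47.5

47.5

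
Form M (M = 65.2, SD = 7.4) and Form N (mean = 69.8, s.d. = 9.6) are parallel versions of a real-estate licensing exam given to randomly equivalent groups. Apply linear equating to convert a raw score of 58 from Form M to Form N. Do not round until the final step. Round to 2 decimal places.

Linear equating: y = (SD_Y/SD_X)(x − M_X) + M_Y
y = (9.6/7.4)(58 − 65.2) + 69.8
y = 1.297297 × -7.2 + 69.8 = -9.3405 + 69.8 = 60.46

60.46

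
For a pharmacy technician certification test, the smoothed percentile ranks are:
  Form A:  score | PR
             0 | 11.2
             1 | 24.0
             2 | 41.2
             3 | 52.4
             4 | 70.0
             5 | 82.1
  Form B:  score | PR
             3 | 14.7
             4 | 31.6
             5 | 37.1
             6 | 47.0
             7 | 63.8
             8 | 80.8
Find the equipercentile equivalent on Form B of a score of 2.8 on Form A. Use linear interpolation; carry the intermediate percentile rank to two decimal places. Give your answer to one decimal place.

PR of 2.8 on Form A: 41.2 + (2.8 − 2)/(3 − 2) × (52.4 − 41.2) = 50.16
On Form B, PR 50.16 falls between score 6 (PR 47.0) and 7 (PR 63.8).
Interpolate: 6 + (50.16 − 47.0)/(63.8 − 47.0) × (7 − 6) = 6.2

6.2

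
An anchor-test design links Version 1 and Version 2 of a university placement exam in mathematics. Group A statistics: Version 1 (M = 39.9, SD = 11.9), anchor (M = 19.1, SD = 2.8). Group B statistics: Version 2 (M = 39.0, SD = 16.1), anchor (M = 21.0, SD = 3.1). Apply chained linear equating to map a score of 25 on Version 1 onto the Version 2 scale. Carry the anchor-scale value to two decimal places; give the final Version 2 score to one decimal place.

10.9

Version 1 → anchor (Group A): v = (2.8/11.9)(25 − 39.9) + 19.1 = 15.59
anchor → Version 2 (Group B): y = (16.1/3.1)(15.59 − 21.0) + 39.0 = 10.9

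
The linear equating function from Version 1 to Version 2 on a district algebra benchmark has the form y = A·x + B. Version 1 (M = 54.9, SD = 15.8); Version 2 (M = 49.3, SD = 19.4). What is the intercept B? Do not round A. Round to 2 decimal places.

A = SD_Y / SD_X = 19.4 / 15.8 = 1.227848
B = M_Y − A·M_X = 49.3 − 1.227848 × 54.9 = -18.11

-18.11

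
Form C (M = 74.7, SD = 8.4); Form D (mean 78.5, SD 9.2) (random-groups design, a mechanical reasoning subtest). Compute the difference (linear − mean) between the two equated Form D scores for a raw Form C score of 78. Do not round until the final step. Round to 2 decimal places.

Mean-equated: 78 + (78.5 − 74.7) = 81.80
Linear-equated: (9.2/8.4)(78 − 74.7) + 78.5 = 82.114
Difference = 82.114 − 81.80 = 0.31

0.31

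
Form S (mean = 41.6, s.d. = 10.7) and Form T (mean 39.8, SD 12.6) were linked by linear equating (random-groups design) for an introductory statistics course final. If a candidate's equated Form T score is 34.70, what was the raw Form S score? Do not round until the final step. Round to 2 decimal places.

Invert y = (SD_Y/SD_X)(x − M_X) + M_Y:
x = (SD_X/SD_Y)(y − M_Y) + M_X = (10.7/12.6)(34.70 − 39.8) + 41.6
x = 0.849206 × -5.100 + 41.6 = 37.27

37.27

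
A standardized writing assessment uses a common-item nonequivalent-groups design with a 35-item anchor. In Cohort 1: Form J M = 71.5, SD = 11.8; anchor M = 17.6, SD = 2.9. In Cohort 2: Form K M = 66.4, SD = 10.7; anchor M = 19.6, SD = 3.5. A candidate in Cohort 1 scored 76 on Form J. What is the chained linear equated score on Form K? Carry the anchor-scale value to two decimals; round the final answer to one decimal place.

Form J → anchor (Cohort 1): v = (2.9/11.8)(76 − 71.5) + 17.6 = 18.71
anchor → Form K (Cohort 2): y = (10.7/3.5)(18.71 − 19.6) + 66.4 = 63.7

63.7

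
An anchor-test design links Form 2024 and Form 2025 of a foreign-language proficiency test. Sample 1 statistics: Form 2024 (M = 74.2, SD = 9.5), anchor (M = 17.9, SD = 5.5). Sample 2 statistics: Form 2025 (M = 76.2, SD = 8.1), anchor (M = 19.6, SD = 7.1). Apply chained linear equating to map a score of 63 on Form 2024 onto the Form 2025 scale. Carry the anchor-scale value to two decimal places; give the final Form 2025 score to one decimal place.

Form 2024 → anchor (Sample 1): v = (5.5/9.5)(63 − 74.2) + 17.9 = 11.42
anchor → Form 2025 (Sample 2): y = (8.1/7.1)(11.42 − 19.6) + 76.2 = 66.9

66.9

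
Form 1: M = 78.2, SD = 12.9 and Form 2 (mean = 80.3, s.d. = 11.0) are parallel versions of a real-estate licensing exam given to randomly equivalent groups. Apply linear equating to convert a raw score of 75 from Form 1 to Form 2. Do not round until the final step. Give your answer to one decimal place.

77.6

Linear equating: y = (SD_Y/SD_X)(x − M_X) + M_Y
y = (11.0/12.9)(75 − 78.2) + 80.3
y = 0.852713 × -3.2 + 80.3 = -2.7287 + 80.3 = 77.6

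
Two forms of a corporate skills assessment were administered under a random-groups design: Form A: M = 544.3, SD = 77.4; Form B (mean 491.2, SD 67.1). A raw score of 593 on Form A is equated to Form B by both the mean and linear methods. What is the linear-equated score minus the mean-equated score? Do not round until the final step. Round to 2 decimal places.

Mean-equated: 593 + (491.2 − 544.3) = 539.90
Linear-equated: (67.1/77.4)(593 − 544.3) + 491.2 = 533.419
Difference = 533.419 − 539.90 = -6.48

-6.48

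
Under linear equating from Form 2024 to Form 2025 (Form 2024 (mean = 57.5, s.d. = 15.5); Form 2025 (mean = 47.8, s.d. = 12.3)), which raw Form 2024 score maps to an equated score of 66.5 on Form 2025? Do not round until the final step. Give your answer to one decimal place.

81.1

Invert y = (SD_Y/SD_X)(x − M_X) + M_Y:
x = (SD_X/SD_Y)(y − M_Y) + M_X = (15.5/12.3)(66.5 − 47.8) + 57.5
x = 1.260163 × 18.700 + 57.5 = 81.1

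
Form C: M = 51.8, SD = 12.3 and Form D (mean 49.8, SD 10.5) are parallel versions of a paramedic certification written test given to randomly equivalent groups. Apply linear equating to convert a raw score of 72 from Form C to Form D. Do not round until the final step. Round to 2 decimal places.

Linear equating: y = (SD_Y/SD_X)(x − M_X) + M_Y
y = (10.5/12.3)(72 − 51.8) + 49.8
y = 0.853659 × 20.2 + 49.8 = 17.2439 + 49.8 = 67.04

67.04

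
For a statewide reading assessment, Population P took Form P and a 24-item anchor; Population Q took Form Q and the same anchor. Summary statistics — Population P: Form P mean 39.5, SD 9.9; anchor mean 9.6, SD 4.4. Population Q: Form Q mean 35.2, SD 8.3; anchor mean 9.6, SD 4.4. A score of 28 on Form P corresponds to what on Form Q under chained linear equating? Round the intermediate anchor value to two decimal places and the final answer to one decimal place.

25.6

Form P → anchor (Population P): v = (4.4/9.9)(28 − 39.5) + 9.6 = 4.49
anchor → Form Q (Population Q): y = (8.3/4.4)(4.49 − 9.6) + 35.2 = 25.6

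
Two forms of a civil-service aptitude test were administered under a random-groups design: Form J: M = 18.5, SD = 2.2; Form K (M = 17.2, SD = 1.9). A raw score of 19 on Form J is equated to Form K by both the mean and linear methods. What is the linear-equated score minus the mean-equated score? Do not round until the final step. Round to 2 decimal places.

-0.07

Mean-equated: 19 + (17.2 − 18.5) = 17.70
Linear-equated: (1.9/2.2)(19 − 18.5) + 17.2 = 17.632
Difference = 17.632 − 17.70 = -0.07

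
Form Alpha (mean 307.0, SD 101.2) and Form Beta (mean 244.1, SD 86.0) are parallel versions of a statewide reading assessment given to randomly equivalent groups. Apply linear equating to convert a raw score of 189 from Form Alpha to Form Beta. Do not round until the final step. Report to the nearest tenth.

143.8

Linear equating: y = (SD_Y/SD_X)(x − M_X) + M_Y
y = (86.0/101.2)(189 − 307.0) + 244.1
y = 0.849802 × -118.0 + 244.1 = -100.2767 + 244.1 = 143.8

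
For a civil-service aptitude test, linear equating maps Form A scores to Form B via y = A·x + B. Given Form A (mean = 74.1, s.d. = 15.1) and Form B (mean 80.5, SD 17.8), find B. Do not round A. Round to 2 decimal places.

A = SD_Y / SD_X = 17.8 / 15.1 = 1.178808
B = M_Y − A·M_X = 80.5 − 1.178808 × 74.1 = -6.85

-6.85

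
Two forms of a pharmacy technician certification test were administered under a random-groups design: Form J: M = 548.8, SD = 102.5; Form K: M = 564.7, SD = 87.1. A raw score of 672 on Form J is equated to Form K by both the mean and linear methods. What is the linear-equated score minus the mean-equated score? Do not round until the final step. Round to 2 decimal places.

-18.51

Mean-equated: 672 + (564.7 − 548.8) = 687.90
Linear-equated: (87.1/102.5)(672 − 548.8) + 564.7 = 669.390
Difference = 669.390 − 687.90 = -18.51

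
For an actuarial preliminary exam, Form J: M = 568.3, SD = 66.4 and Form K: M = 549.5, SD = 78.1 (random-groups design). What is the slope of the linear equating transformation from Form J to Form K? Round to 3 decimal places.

A = SD_Y / SD_X = 78.1 / 66.4 = 1.176

1.176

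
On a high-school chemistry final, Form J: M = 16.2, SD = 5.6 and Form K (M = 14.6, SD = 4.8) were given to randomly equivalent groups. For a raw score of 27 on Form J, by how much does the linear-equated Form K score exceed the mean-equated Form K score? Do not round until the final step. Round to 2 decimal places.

-1.54

Mean-equated: 27 + (14.6 − 16.2) = 25.40
Linear-equated: (4.8/5.6)(27 − 16.2) + 14.6 = 23.857
Difference = 23.857 − 25.40 = -1.54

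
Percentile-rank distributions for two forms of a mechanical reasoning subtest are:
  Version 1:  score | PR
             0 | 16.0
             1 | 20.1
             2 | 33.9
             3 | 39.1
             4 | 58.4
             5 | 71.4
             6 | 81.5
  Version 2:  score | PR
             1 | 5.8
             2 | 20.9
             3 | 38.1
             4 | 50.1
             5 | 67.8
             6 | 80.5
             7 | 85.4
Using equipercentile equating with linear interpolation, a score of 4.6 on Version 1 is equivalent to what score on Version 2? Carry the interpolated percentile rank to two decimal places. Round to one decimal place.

4.9

PR of 4.6 on Version 1: 58.4 + (4.6 − 4)/(5 − 4) × (71.4 − 58.4) = 66.20
On Version 2, PR 66.20 falls between score 4 (PR 50.1) and 5 (PR 67.8).
Interpolate: 4 + (66.20 − 50.1)/(67.8 − 50.1) × (5 − 4) = 4.9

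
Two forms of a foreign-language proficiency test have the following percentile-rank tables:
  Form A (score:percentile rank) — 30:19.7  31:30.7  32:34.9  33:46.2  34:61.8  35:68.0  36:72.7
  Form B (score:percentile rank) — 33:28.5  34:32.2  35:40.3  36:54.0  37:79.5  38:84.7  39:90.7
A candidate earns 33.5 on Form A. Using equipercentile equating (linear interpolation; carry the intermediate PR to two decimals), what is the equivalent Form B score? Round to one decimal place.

PR of 33.5 on Form A: 46.2 + (33.5 − 33)/(34 − 33) × (61.8 − 46.2) = 54.00
On Form B, PR 54.00 falls between score 35 (PR 40.3) and 36 (PR 54.0).
Interpolate: 35 + (54.00 − 40.3)/(54.0 − 40.3) × (36 − 35) = 36.0

36.0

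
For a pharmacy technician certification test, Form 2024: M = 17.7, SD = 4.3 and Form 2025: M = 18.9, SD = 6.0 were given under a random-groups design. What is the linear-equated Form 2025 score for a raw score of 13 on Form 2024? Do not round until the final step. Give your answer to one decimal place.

12.3

Linear equating: y = (SD_Y/SD_X)(x − M_X) + M_Y
y = (6.0/4.3)(13 − 17.7) + 18.9
y = 1.395349 × -4.7 + 18.9 = -6.5581 + 18.9 = 12.3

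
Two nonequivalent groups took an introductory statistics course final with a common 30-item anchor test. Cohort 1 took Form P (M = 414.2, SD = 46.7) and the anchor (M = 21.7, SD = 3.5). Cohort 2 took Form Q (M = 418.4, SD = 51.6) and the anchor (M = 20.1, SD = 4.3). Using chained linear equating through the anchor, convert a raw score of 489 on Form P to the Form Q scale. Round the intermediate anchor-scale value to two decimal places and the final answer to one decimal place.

504.9

Form P → anchor (Cohort 1): v = (3.5/46.7)(489 − 414.2) + 21.7 = 27.31
anchor → Form Q (Cohort 2): y = (51.6/4.3)(27.31 − 20.1) + 418.4 = 504.9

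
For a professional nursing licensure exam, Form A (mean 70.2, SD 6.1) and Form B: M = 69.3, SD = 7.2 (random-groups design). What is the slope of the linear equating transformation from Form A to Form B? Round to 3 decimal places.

1.180

A = SD_Y / SD_X = 7.2 / 6.1 = 1.180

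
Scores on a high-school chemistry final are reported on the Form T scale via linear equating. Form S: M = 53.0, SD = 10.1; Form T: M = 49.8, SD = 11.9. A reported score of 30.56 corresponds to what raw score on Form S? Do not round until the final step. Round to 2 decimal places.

Invert y = (SD_Y/SD_X)(x − M_X) + M_Y:
x = (SD_X/SD_Y)(y − M_Y) + M_X = (10.1/11.9)(30.56 − 49.8) + 53.0
x = 0.848739 × -19.240 + 53.0 = 36.67

36.67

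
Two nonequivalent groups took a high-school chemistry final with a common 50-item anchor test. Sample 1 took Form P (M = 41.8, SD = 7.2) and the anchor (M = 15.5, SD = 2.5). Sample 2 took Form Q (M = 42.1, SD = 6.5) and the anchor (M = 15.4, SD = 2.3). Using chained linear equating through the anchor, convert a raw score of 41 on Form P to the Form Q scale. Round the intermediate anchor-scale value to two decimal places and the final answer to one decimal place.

Form P → anchor (Sample 1): v = (2.5/7.2)(41 − 41.8) + 15.5 = 15.22
anchor → Form Q (Sample 2): y = (6.5/2.3)(15.22 − 15.4) + 42.1 = 41.6

41.6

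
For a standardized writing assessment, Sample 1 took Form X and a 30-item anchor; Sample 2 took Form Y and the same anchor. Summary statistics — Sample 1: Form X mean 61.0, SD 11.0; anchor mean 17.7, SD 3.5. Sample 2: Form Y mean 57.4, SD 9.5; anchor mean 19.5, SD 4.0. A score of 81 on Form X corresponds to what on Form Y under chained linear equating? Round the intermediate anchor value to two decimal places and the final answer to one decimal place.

68.2

Form X → anchor (Sample 1): v = (3.5/11.0)(81 − 61.0) + 17.7 = 24.06
anchor → Form Y (Sample 2): y = (9.5/4.0)(24.06 − 19.5) + 57.4 = 68.2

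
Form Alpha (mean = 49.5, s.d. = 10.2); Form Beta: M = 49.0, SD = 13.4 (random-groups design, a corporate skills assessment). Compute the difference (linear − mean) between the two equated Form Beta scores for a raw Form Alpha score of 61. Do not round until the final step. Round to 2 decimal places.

Mean-equated: 61 + (49.0 − 49.5) = 60.50
Linear-equated: (13.4/10.2)(61 − 49.5) + 49.0 = 64.108
Difference = 64.108 − 60.50 = 3.61

3.61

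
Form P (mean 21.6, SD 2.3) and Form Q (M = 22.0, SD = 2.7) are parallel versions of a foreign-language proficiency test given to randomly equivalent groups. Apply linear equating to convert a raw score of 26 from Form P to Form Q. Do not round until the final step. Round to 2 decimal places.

Linear equating: y = (SD_Y/SD_X)(x − M_X) + M_Y
y = (2.7/2.3)(26 − 21.6) + 22.0
y = 1.173913 × 4.4 + 22.0 = 5.1652 + 22.0 = 27.17

27.17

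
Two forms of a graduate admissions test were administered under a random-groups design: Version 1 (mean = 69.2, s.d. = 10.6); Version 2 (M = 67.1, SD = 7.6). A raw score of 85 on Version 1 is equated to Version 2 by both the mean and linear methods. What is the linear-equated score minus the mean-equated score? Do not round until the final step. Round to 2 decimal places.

-4.47

Mean-equated: 85 + (67.1 − 69.2) = 82.90
Linear-equated: (7.6/10.6)(85 − 69.2) + 67.1 = 78.428
Difference = 78.428 − 82.90 = -4.47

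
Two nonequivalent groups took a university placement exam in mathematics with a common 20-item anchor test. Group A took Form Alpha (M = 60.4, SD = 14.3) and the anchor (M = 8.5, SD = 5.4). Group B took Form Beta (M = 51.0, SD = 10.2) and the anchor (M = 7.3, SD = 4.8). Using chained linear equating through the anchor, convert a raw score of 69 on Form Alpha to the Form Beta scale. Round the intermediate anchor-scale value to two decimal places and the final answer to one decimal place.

60.5

Form Alpha → anchor (Group A): v = (5.4/14.3)(69 − 60.4) + 8.5 = 11.75
anchor → Form Beta (Group B): y = (10.2/4.8)(11.75 − 7.3) + 51.0 = 60.5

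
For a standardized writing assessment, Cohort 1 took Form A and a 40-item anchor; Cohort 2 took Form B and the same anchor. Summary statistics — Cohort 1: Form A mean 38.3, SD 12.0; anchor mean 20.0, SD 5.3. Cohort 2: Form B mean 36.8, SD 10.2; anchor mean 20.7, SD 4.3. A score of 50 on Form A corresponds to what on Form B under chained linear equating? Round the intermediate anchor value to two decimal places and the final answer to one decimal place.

Form A → anchor (Cohort 1): v = (5.3/12.0)(50 − 38.3) + 20.0 = 25.17
anchor → Form B (Cohort 2): y = (10.2/4.3)(25.17 − 20.7) + 36.8 = 47.4

47.4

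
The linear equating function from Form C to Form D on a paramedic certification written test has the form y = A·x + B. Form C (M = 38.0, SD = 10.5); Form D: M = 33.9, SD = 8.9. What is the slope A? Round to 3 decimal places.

0.848

A = SD_Y / SD_X = 8.9 / 10.5 = 0.848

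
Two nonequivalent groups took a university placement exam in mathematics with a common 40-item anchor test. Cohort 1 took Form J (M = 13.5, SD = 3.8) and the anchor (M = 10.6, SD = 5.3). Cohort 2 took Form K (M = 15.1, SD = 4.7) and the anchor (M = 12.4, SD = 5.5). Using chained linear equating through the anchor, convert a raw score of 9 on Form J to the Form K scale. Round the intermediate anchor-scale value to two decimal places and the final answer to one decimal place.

8.2

Form J → anchor (Cohort 1): v = (5.3/3.8)(9 − 13.5) + 10.6 = 4.32
anchor → Form K (Cohort 2): y = (4.7/5.5)(4.32 − 12.4) + 15.1 = 8.2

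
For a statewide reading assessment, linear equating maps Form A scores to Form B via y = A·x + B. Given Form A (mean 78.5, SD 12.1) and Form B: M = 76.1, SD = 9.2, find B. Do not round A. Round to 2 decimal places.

A = SD_Y / SD_X = 9.2 / 12.1 = 0.760331
B = M_Y − A·M_X = 76.1 − 0.760331 × 78.5 = 16.41

16.41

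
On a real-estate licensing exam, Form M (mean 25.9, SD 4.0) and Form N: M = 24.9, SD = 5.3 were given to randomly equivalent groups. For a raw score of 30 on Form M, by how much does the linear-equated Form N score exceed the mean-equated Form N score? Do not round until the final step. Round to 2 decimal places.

Mean-equated: 30 + (24.9 − 25.9) = 29.00
Linear-equated: (5.3/4.0)(30 − 25.9) + 24.9 = 30.332
Difference = 30.332 − 29.00 = 1.33

1.33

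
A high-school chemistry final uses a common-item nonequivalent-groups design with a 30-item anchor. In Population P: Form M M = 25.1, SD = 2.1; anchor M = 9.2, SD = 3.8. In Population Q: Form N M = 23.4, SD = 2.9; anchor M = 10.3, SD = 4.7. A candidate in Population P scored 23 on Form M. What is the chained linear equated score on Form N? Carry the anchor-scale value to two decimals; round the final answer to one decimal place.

20.4

Form M → anchor (Population P): v = (3.8/2.1)(23 − 25.1) + 9.2 = 5.40
anchor → Form N (Population Q): y = (2.9/4.7)(5.40 − 10.3) + 23.4 = 20.4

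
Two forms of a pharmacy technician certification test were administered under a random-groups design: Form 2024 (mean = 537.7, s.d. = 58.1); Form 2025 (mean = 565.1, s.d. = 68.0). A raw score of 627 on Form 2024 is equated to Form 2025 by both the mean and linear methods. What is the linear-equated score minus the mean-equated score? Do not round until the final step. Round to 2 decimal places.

Mean-equated: 627 + (565.1 − 537.7) = 654.40
Linear-equated: (68.0/58.1)(627 − 537.7) + 565.1 = 669.616
Difference = 669.616 − 654.40 = 15.22

15.22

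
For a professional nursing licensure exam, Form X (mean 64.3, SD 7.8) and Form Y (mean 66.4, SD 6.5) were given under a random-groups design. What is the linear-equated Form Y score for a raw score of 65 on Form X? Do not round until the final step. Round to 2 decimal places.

Linear equating: y = (SD_Y/SD_X)(x − M_X) + M_Y
y = (6.5/7.8)(65 − 64.3) + 66.4
y = 0.833333 × 0.7 + 66.4 = 0.5833 + 66.4 = 66.98

66.98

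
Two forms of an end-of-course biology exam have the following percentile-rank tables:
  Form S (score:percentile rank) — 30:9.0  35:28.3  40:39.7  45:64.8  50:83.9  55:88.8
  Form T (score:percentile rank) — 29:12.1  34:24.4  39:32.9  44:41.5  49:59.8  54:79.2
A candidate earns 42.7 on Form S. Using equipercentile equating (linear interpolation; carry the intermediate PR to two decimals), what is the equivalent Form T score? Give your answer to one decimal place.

PR of 42.7 on Form S: 39.7 + (42.7 − 40)/(45 − 40) × (64.8 − 39.7) = 53.25
On Form T, PR 53.25 falls between score 44 (PR 41.5) and 49 (PR 59.8).
Interpolate: 44 + (53.25 − 41.5)/(59.8 − 41.5) × (49 − 44) = 47.2

47.2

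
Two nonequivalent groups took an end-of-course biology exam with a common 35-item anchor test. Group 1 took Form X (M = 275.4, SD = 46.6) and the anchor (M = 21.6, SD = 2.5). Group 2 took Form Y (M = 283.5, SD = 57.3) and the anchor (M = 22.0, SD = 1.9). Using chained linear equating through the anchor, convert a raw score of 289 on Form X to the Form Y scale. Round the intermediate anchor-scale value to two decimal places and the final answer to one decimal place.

Form X → anchor (Group 1): v = (2.5/46.6)(289 − 275.4) + 21.6 = 22.33
anchor → Form Y (Group 2): y = (57.3/1.9)(22.33 − 22.0) + 283.5 = 293.5

293.5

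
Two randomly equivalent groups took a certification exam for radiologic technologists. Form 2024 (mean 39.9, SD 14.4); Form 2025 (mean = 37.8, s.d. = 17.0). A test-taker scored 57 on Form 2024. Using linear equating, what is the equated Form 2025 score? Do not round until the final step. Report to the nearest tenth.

58.0

Linear equating: y = (SD_Y/SD_X)(x − M_X) + M_Y
y = (17.0/14.4)(57 − 39.9) + 37.8
y = 1.180556 × 17.1 + 37.8 = 20.1875 + 37.8 = 58.0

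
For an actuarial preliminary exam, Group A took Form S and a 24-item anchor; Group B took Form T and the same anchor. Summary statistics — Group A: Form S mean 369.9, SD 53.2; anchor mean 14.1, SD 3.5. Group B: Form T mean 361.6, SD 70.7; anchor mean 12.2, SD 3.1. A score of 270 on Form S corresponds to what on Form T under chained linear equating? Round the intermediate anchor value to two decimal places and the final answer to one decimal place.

255.1

Form S → anchor (Group A): v = (3.5/53.2)(270 − 369.9) + 14.1 = 7.53
anchor → Form T (Group B): y = (70.7/3.1)(7.53 − 12.2) + 361.6 = 255.1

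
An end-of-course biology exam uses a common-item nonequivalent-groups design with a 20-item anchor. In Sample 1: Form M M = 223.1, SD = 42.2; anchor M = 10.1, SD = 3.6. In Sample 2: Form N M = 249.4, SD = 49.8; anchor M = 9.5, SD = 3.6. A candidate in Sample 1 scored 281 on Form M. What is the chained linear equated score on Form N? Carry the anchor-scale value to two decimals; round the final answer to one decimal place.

326.0

Form M → anchor (Sample 1): v = (3.6/42.2)(281 − 223.1) + 10.1 = 15.04
anchor → Form N (Sample 2): y = (49.8/3.6)(15.04 − 9.5) + 249.4 = 326.0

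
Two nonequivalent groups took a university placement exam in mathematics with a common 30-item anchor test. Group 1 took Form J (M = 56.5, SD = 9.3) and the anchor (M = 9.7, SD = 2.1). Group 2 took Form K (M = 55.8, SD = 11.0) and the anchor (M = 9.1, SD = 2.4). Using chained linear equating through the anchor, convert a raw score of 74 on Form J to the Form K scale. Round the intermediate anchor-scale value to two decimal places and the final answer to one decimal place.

76.7

Form J → anchor (Group 1): v = (2.1/9.3)(74 − 56.5) + 9.7 = 13.65
anchor → Form K (Group 2): y = (11.0/2.4)(13.65 − 9.1) + 55.8 = 76.7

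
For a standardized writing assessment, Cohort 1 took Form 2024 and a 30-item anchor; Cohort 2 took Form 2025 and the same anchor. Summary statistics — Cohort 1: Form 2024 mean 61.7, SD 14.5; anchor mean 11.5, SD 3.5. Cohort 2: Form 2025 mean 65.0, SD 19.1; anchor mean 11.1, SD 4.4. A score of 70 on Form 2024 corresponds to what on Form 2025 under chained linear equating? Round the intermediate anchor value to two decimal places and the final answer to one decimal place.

75.4

Form 2024 → anchor (Cohort 1): v = (3.5/14.5)(70 − 61.7) + 11.5 = 13.50
anchor → Form 2025 (Cohort 2): y = (19.1/4.4)(13.50 − 11.1) + 65.0 = 75.4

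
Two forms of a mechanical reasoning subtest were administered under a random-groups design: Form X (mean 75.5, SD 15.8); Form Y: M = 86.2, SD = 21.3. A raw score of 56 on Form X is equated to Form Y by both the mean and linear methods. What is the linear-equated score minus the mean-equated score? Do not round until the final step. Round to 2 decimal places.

-6.79

Mean-equated: 56 + (86.2 − 75.5) = 66.70
Linear-equated: (21.3/15.8)(56 − 75.5) + 86.2 = 59.912
Difference = 59.912 − 66.70 = -6.79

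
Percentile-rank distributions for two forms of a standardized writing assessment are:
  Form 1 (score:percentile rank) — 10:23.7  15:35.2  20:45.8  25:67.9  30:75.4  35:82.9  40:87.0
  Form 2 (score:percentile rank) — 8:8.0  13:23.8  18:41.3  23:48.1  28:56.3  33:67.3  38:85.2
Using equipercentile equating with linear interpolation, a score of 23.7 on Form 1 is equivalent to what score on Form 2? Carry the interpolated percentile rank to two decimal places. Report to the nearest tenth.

30.7

PR of 23.7 on Form 1: 45.8 + (23.7 − 20)/(25 − 20) × (67.9 − 45.8) = 62.15
On Form 2, PR 62.15 falls between score 28 (PR 56.3) and 33 (PR 67.3).
Interpolate: 28 + (62.15 − 56.3)/(67.3 − 56.3) × (33 − 28) = 30.7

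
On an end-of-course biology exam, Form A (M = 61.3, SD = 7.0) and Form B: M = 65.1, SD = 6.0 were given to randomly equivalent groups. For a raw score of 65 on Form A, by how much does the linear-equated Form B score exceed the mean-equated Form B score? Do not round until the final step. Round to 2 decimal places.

-0.53

Mean-equated: 65 + (65.1 − 61.3) = 68.80
Linear-equated: (6.0/7.0)(65 − 61.3) + 65.1 = 68.271
Difference = 68.271 − 68.80 = -0.53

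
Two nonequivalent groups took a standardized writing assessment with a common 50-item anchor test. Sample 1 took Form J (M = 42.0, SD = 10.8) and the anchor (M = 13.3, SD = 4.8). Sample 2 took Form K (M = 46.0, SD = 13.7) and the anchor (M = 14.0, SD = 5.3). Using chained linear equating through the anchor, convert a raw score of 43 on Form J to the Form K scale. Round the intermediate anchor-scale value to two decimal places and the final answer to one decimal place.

Form J → anchor (Sample 1): v = (4.8/10.8)(43 − 42.0) + 13.3 = 13.74
anchor → Form K (Sample 2): y = (13.7/5.3)(13.74 − 14.0) + 46.0 = 45.3

45.3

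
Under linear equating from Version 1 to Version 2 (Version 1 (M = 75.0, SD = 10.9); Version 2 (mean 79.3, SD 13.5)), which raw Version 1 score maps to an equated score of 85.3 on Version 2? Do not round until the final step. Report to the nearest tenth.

Invert y = (SD_Y/SD_X)(x − M_X) + M_Y:
x = (SD_X/SD_Y)(y − M_Y) + M_X = (10.9/13.5)(85.3 − 79.3) + 75.0
x = 0.807407 × 6.000 + 75.0 = 79.8

79.8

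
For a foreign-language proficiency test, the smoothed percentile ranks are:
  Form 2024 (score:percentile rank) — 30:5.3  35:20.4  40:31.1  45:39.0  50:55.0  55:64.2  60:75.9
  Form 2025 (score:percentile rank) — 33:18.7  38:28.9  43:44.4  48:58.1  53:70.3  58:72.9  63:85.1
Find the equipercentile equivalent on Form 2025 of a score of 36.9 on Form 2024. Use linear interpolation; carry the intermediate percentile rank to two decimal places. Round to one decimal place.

PR of 36.9 on Form 2024: 20.4 + (36.9 − 35)/(40 − 35) × (31.1 − 20.4) = 24.47
On Form 2025, PR 24.47 falls between score 33 (PR 18.7) and 38 (PR 28.9).
Interpolate: 33 + (24.47 − 18.7)/(28.9 − 18.7) × (38 − 33) = 35.8

35.8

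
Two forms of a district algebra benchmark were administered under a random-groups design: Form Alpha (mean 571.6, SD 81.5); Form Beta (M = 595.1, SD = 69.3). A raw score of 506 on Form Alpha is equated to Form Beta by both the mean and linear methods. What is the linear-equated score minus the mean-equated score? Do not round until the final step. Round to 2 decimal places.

9.82

Mean-equated: 506 + (595.1 − 571.6) = 529.50
Linear-equated: (69.3/81.5)(506 − 571.6) + 595.1 = 539.320
Difference = 539.320 − 529.50 = 9.82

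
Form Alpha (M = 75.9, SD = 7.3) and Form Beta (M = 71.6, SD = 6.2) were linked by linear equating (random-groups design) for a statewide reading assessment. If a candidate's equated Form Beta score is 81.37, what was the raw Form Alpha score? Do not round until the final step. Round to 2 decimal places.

87.40

Invert y = (SD_Y/SD_X)(x − M_X) + M_Y:
x = (SD_X/SD_Y)(y − M_Y) + M_X = (7.3/6.2)(81.37 − 71.6) + 75.9
x = 1.177419 × 9.770 + 75.9 = 87.40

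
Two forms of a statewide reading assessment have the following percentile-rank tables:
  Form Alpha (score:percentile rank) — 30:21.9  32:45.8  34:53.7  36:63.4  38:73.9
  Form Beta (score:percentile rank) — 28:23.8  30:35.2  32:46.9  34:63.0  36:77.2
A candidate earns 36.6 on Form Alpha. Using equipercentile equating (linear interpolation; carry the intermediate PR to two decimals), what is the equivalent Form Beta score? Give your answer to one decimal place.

PR of 36.6 on Form Alpha: 63.4 + (36.6 − 36)/(38 − 36) × (73.9 − 63.4) = 66.55
On Form Beta, PR 66.55 falls between score 34 (PR 63.0) and 36 (PR 77.2).
Interpolate: 34 + (66.55 − 63.0)/(77.2 − 63.0) × (36 − 34) = 34.5

34.5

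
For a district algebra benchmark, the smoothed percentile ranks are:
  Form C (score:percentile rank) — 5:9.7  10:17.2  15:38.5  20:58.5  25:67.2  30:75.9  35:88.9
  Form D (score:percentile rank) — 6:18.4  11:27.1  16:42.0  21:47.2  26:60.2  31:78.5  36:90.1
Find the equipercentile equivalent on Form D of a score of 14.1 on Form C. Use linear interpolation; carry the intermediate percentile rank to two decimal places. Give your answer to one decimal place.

13.5

PR of 14.1 on Form C: 17.2 + (14.1 − 10)/(15 − 10) × (38.5 − 17.2) = 34.67
On Form D, PR 34.67 falls between score 11 (PR 27.1) and 16 (PR 42.0).
Interpolate: 11 + (34.67 − 27.1)/(42.0 − 27.1) × (16 − 11) = 13.5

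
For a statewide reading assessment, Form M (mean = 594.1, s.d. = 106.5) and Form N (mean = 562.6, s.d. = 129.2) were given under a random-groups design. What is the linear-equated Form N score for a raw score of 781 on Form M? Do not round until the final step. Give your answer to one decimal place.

789.3

Linear equating: y = (SD_Y/SD_X)(x − M_X) + M_Y
y = (129.2/106.5)(781 − 594.1) + 562.6
y = 1.213146 × 186.9 + 562.6 = 226.7369 + 562.6 = 789.3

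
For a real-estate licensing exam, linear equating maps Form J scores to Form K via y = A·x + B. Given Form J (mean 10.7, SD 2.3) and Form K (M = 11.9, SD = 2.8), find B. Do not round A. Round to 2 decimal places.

-1.13

A = SD_Y / SD_X = 2.8 / 2.3 = 1.217391
B = M_Y − A·M_X = 11.9 − 1.217391 × 10.7 = -1.13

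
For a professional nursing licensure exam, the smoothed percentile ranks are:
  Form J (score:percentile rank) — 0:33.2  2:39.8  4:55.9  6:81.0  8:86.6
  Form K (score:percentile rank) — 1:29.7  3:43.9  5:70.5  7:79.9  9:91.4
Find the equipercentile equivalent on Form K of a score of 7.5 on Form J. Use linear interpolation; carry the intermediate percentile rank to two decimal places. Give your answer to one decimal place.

7.9

PR of 7.5 on Form J: 81.0 + (7.5 − 6)/(8 − 6) × (86.6 − 81.0) = 85.20
On Form K, PR 85.20 falls between score 7 (PR 79.9) and 9 (PR 91.4).
Interpolate: 7 + (85.20 − 79.9)/(91.4 − 79.9) × (9 − 7) = 7.9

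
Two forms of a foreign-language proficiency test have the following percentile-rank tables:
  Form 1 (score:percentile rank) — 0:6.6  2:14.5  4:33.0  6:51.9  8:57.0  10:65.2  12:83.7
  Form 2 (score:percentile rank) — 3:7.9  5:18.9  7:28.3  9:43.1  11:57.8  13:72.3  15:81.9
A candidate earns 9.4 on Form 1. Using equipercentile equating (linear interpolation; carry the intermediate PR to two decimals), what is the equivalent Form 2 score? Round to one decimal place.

PR of 9.4 on Form 1: 57.0 + (9.4 − 8)/(10 − 8) × (65.2 − 57.0) = 62.74
On Form 2, PR 62.74 falls between score 11 (PR 57.8) and 13 (PR 72.3).
Interpolate: 11 + (62.74 − 57.8)/(72.3 − 57.8) × (13 − 11) = 11.7

11.7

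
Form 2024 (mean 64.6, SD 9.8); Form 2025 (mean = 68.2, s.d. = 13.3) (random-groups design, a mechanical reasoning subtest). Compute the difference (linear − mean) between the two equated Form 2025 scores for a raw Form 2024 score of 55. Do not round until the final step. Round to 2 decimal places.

-3.43

Mean-equated: 55 + (68.2 − 64.6) = 58.60
Linear-equated: (13.3/9.8)(55 − 64.6) + 68.2 = 55.171
Difference = 55.171 − 58.60 = -3.43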